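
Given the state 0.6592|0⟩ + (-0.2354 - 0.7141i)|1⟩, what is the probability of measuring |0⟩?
0.4345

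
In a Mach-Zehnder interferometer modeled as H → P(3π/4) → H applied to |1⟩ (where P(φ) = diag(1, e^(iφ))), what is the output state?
(0.8536 - (1/√8)i)|0⟩ + (0.1464 + (1/√8)i)|1⟩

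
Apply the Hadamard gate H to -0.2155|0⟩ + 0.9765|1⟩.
0.5381|0⟩ - 0.8429|1⟩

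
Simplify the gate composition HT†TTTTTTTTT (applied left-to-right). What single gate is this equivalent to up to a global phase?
H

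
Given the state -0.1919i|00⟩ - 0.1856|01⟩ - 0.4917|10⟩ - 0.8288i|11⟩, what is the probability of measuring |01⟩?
0.03445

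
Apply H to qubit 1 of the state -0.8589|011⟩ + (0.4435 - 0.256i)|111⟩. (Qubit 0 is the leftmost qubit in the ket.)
-0.6073|001⟩ + 0.6073|011⟩ + (0.3136 - 0.181i)|101⟩ + (-0.3136 + 0.181i)|111⟩

H on qubit 1 mixes each pair of kets that differ only in qubit 1: amplitudes (a, b) of (|…0…⟩, |…1…⟩) become ((a + b)/√2, (a − b)/√2). Kets absent from the input have amplitude 0.
(|001⟩, |011⟩): (a, b) = (0, -0.8589) → (-0.6073, 0.6073)
(|101⟩, |111⟩): (a, b) = (0, (0.4435 - 0.256i)) → ((0.3136 - 0.181i), (-0.3136 + 0.181i))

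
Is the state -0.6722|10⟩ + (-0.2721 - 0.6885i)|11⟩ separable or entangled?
Separable

Writing the state as a|00⟩ + b|01⟩ + c|10⟩ + d|11⟩, it is a product state iff ad − bc = 0.
Here (a, b, c, d) = (0, 0, -0.6722, (-0.2721 - 0.6885i)): ad − bc = (0)(-0.2721 - 0.6885i) − (0)(-0.6722) = 0, so the state is separable.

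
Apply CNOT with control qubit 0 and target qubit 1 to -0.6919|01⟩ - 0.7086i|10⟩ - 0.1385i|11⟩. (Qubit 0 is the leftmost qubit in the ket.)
-0.6919|01⟩ - 0.1385i|10⟩ - 0.7086i|11⟩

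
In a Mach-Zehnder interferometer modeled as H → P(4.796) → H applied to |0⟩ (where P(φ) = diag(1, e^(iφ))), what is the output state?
(0.5418 - 0.4983i)|0⟩ + (0.4582 + 0.4983i)|1⟩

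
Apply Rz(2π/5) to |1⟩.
(0.809 + 0.5878i)|1⟩

Rz(2π/5) = [[e^(−iθ/2), 0], [0, e^(iθ/2)]] with e^(±iθ/2) = cos(θ/2) ± i·sin(θ/2); θ = 2π/5, cos(θ/2) ≈ 0.809017, sin(θ/2) ≈ 0.587785.
With a = amp(|0⟩) = 0 and b = amp(|1⟩) = 1:
new amp(|0⟩) = (0.809017 - 0.587785i)·a = 0
new amp(|1⟩) = (0.809017 + 0.587785i)·b = (0.809 + 0.5878i)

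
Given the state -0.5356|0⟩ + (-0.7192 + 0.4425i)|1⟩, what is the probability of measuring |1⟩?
0.7131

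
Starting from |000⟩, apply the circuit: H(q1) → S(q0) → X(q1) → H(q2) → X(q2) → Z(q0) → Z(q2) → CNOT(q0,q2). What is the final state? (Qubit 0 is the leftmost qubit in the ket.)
1/2|000⟩ - 1/2|001⟩ + 1/2|010⟩ - 1/2|011⟩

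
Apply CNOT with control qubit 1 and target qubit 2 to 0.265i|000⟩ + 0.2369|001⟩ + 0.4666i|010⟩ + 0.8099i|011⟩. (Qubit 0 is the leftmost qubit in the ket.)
0.265i|000⟩ + 0.2369|001⟩ + 0.8099i|010⟩ + 0.4666i|011⟩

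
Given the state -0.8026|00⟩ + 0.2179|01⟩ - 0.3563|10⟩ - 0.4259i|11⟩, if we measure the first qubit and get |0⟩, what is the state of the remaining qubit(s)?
-0.9651|0⟩ + 0.262|1⟩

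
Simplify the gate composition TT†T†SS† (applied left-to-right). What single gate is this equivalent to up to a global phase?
T†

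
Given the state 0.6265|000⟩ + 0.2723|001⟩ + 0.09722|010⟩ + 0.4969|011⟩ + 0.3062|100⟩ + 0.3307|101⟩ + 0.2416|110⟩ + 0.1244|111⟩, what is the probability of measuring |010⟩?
0.009452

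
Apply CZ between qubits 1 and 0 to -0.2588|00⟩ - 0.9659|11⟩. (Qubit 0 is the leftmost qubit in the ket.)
-0.2588|00⟩ + 0.9659|11⟩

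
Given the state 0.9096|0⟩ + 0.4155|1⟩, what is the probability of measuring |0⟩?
0.8274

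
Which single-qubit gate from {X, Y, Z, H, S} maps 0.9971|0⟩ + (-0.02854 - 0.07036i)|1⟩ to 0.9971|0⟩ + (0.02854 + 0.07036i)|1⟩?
Z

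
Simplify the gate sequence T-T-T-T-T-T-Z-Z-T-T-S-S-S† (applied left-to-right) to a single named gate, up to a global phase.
S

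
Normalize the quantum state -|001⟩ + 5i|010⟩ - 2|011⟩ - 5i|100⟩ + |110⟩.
-0.1336|001⟩ + 0.6682i|010⟩ - 0.2673|011⟩ - 0.6682i|100⟩ + 0.1336|110⟩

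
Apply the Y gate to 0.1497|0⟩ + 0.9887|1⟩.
-0.9887i|0⟩ + 0.1497i|1⟩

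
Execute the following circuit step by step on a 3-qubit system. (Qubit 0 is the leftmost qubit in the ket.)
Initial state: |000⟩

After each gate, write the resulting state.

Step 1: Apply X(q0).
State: |100⟩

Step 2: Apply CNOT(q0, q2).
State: |101⟩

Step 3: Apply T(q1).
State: |101⟩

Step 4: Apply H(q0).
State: 1/√2|001⟩ - 1/√2|101⟩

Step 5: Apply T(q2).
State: (1/2 + (1/2)i)|001⟩ + (-1/2 - (1/2)i)|101⟩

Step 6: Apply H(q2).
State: (1/√8 + (1/√8)i)|000⟩ + (-1/√8 - (1/√8)i)|001⟩ + (-1/√8 - (1/√8)i)|100⟩ + (1/√8 + (1/√8)i)|101⟩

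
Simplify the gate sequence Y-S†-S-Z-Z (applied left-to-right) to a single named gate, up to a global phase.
Y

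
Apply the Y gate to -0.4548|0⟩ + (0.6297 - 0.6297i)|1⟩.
(-0.6297 - 0.6297i)|0⟩ - 0.4548i|1⟩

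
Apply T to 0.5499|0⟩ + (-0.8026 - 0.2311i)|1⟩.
0.5499|0⟩ + (-0.4041 - 0.7309i)|1⟩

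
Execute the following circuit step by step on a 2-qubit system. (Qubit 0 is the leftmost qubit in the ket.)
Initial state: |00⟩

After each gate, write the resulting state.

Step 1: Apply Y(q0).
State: i|10⟩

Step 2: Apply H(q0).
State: (1/√2)i|00⟩ - (1/√2)i|10⟩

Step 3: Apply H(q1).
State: (1/2)i|00⟩ + (1/2)i|01⟩ - (1/2)i|10⟩ - (1/2)i|11⟩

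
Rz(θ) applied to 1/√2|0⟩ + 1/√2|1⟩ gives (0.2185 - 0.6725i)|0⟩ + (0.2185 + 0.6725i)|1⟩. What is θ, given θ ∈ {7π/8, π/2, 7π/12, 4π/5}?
4π/5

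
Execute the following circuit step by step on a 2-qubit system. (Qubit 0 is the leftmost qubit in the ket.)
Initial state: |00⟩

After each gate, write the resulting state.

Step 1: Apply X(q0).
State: |10⟩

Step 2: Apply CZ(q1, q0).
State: |10⟩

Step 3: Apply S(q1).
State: |10⟩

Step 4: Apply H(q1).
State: 1/√2|10⟩ + 1/√2|11⟩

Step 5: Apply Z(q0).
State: -1/√2|10⟩ - 1/√2|11⟩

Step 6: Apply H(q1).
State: -|10⟩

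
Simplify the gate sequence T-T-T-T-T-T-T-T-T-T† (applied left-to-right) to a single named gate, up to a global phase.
I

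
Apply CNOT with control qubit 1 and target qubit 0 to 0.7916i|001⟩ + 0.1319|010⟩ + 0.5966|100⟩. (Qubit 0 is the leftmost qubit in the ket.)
0.7916i|001⟩ + 0.5966|100⟩ + 0.1319|110⟩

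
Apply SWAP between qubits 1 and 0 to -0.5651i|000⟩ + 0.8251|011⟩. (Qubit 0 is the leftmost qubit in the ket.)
-0.5651i|000⟩ + 0.8251|101⟩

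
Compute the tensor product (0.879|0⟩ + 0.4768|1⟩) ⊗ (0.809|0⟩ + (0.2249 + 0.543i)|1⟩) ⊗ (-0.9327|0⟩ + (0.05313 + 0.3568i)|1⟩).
-0.6633|000⟩ + (0.03778 + 0.2537i)|001⟩ + (-0.1844 - 0.4452i)|010⟩ + (-0.1598 + 0.09589i)|011⟩ - 0.3598|100⟩ + (0.02049 + 0.1376i)|101⟩ + (-0.1 - 0.2415i)|110⟩ + (-0.08668 + 0.05202i)|111⟩

amp(|b₁b₂…⟩) = product of the factor amplitudes for bits b₁, b₂, …; only kets whose every factor amplitude is nonzero survive.
|000⟩: (0.879)(0.809)(-0.9327) = -0.6633
|001⟩: (0.879)(0.809)(0.05313 + 0.3568i) = (0.03778 + 0.2537i)
|010⟩: (0.879)(0.2249 + 0.543i)(-0.9327) = (-0.1844 - 0.4452i)
|011⟩: (0.879)(0.2249 + 0.543i)(0.05313 + 0.3568i) = (-0.1598 + 0.09589i)
|100⟩: (0.4768)(0.809)(-0.9327) = -0.3598
|101⟩: (0.4768)(0.809)(0.05313 + 0.3568i) = (0.02049 + 0.1376i)
|110⟩: (0.4768)(0.2249 + 0.543i)(-0.9327) = (-0.1 - 0.2415i)
|111⟩: (0.4768)(0.2249 + 0.543i)(0.05313 + 0.3568i) = (-0.08668 + 0.05202i)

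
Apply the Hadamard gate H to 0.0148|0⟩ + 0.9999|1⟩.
0.7175|0⟩ - 0.6966|1⟩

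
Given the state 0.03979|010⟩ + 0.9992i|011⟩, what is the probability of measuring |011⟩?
0.9984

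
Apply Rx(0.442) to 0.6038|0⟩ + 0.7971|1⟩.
(0.5891 - 0.1747i)|0⟩ + (0.7777 - 0.1324i)|1⟩

Rx(0.442) = [[cos(θ/2), −i·sin(θ/2)], [−i·sin(θ/2), cos(θ/2)]]; θ = 0.442, cos(θ/2) ≈ 0.975679, sin(θ/2) ≈ 0.219205.
With a = amp(|0⟩) = 0.6038 and b = amp(|1⟩) = 0.7971:
new amp(|0⟩) = (0.975679)·a + (-0.219205i)·b = (0.5891 - 0.1747i)
new amp(|1⟩) = (-0.219205i)·a + (0.975679)·b = (0.7777 - 0.1324i)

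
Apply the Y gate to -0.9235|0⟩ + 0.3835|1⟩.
-0.3835i|0⟩ - 0.9235i|1⟩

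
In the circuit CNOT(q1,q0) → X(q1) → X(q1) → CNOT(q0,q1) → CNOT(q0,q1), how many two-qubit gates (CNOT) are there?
3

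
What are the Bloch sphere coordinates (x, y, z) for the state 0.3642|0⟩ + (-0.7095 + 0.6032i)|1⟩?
(-0.5168, 0.4394, -0.7346)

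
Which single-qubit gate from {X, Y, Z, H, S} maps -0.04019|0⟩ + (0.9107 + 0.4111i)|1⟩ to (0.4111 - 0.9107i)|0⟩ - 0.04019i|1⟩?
Y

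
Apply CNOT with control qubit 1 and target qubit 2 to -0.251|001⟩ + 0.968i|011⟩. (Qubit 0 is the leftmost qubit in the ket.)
-0.251|001⟩ + 0.968i|010⟩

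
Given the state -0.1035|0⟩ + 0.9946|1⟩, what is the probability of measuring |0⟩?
0.01071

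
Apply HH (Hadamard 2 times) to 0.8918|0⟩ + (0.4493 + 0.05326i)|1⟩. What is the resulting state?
0.8918|0⟩ + (0.4493 + 0.05326i)|1⟩

H² = I, so an even number of Hadamards cancels: H^2 = I and the state is unchanged.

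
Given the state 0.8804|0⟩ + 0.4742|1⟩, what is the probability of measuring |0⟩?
0.7751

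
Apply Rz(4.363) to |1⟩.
(-0.5734 + 0.8192i)|1⟩

Rz(4.363) = [[e^(−iθ/2), 0], [0, e^(iθ/2)]] with e^(±iθ/2) = cos(θ/2) ± i·sin(θ/2); θ = 4.363, cos(θ/2) ≈ -0.573444, sin(θ/2) ≈ 0.819245.
With a = amp(|0⟩) = 0 and b = amp(|1⟩) = 1:
new amp(|0⟩) = (-0.573444 - 0.819245i)·a = 0
new amp(|1⟩) = (-0.573444 + 0.819245i)·b = (-0.5734 + 0.8192i)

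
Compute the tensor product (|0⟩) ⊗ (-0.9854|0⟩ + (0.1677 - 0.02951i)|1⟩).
-0.9854|00⟩ + (0.1677 - 0.02951i)|01⟩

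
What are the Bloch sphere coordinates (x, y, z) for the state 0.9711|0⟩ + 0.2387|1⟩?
(0.4636, 0, 0.8861)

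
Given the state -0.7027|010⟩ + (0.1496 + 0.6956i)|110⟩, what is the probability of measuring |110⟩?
0.5062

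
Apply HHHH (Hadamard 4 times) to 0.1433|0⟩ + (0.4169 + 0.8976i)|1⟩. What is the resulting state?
0.1433|0⟩ + (0.4169 + 0.8976i)|1⟩

H² = I, so an even number of Hadamards cancels: H^4 = I and the state is unchanged.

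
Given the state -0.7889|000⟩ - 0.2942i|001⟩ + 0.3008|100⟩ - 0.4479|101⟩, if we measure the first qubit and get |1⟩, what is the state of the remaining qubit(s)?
0.5575|00⟩ - 0.8302|01⟩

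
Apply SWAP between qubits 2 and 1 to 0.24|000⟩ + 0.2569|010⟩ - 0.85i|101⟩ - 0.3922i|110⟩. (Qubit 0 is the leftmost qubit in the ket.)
0.24|000⟩ + 0.2569|001⟩ - 0.3922i|101⟩ - 0.85i|110⟩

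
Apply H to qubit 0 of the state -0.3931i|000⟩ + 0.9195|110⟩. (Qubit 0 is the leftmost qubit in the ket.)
-0.278i|000⟩ + 0.6502|010⟩ - 0.278i|100⟩ - 0.6502|110⟩

H on qubit 0 mixes each pair of kets that differ only in qubit 0: amplitudes (a, b) of (|…0…⟩, |…1…⟩) become ((a + b)/√2, (a − b)/√2). Kets absent from the input have amplitude 0.
(|000⟩, |100⟩): (a, b) = (-0.3931i, 0) → (-0.278i, -0.278i)
(|010⟩, |110⟩): (a, b) = (0, 0.9195) → (0.6502, -0.6502)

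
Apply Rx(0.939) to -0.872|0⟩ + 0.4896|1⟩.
(-0.7776 - 0.2215i)|0⟩ + (0.4366 + 0.3945i)|1⟩

Rx(0.939) = [[cos(θ/2), −i·sin(θ/2)], [−i·sin(θ/2), cos(θ/2)]]; θ = 0.939, cos(θ/2) ≈ 0.891795, sin(θ/2) ≈ 0.45244.
With a = amp(|0⟩) = -0.872 and b = amp(|1⟩) = 0.4896:
new amp(|0⟩) = (0.891795)·a + (-0.45244i)·b = (-0.7776 - 0.2215i)
new amp(|1⟩) = (-0.45244i)·a + (0.891795)·b = (0.4366 + 0.3945i)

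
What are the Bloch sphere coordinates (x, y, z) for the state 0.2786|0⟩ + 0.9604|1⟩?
(0.5351, 0, -0.8448)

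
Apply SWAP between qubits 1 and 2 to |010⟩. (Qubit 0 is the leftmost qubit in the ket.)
|001⟩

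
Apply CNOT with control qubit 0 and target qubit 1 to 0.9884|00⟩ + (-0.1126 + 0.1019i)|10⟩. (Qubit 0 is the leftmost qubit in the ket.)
0.9884|00⟩ + (-0.1126 + 0.1019i)|11⟩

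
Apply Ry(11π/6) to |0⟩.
-0.9659|0⟩ + 0.2588|1⟩

Ry(11π/6) = [[cos(θ/2), −sin(θ/2)], [sin(θ/2), cos(θ/2)]]; θ = 11π/6, cos(θ/2) ≈ -0.965926, sin(θ/2) ≈ 0.258819.
With a = amp(|0⟩) = 1 and b = amp(|1⟩) = 0:
new amp(|0⟩) = (-0.965926)·a + (-0.258819)·b = -0.9659
new amp(|1⟩) = (0.258819)·a + (-0.965926)·b = 0.2588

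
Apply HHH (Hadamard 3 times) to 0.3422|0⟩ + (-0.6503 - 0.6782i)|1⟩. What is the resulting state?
(-0.2179 - 0.4796i)|0⟩ + (0.7018 + 0.4796i)|1⟩

H² = I, so H^3 = H: a single Hadamard. With (a, b) = (0.3422, (-0.6503 - 0.6782i)), H gives ((a + b)/√2, (a − b)/√2) = ((-0.2179 - 0.4796i), (0.7018 + 0.4796i)).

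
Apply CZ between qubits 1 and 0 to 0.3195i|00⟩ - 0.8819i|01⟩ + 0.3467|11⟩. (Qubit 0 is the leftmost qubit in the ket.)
0.3195i|00⟩ - 0.8819i|01⟩ - 0.3467|11⟩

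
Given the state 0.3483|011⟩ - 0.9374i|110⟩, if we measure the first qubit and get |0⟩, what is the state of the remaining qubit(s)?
|11⟩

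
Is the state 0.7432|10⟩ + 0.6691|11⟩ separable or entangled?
Separable

Writing the state as a|00⟩ + b|01⟩ + c|10⟩ + d|11⟩, it is a product state iff ad − bc = 0.
Here (a, b, c, d) = (0, 0, 0.7432, 0.6691): ad − bc = (0)(0.6691) − (0)(0.7432) = 0, so the state is separable.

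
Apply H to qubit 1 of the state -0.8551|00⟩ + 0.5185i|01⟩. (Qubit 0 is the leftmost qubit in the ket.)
(-0.6046 + 0.3666i)|00⟩ + (-0.6046 - 0.3666i)|01⟩

H on qubit 1 mixes each pair of kets that differ only in qubit 1: amplitudes (a, b) of (|…0…⟩, |…1…⟩) become ((a + b)/√2, (a − b)/√2). Kets absent from the input have amplitude 0.
(|00⟩, |01⟩): (a, b) = (-0.8551, 0.5185i) → ((-0.6046 + 0.3666i), (-0.6046 - 0.3666i))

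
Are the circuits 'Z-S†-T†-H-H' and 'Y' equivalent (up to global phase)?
No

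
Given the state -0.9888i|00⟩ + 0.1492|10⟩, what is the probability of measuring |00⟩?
0.9777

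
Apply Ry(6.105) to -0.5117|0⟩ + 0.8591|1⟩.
0.4332|0⟩ - 0.9012|1⟩

Ry(6.105) = [[cos(θ/2), −sin(θ/2)], [sin(θ/2), cos(θ/2)]]; θ = 6.105, cos(θ/2) ≈ -0.996034, sin(θ/2) ≈ 0.0889748.
With a = amp(|0⟩) = -0.5117 and b = amp(|1⟩) = 0.8591:
new amp(|0⟩) = (-0.996034)·a + (-0.0889748)·b = 0.4332
new amp(|1⟩) = (0.0889748)·a + (-0.996034)·b = -0.9012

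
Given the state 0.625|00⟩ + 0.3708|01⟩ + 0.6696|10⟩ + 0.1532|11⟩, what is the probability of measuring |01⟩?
0.1375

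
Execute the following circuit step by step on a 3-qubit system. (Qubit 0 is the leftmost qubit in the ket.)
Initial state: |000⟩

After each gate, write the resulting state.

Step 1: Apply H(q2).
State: 1/√2|000⟩ + 1/√2|001⟩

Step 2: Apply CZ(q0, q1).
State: 1/√2|000⟩ + 1/√2|001⟩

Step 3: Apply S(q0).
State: 1/√2|000⟩ + 1/√2|001⟩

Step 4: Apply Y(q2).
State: -(1/√2)i|000⟩ + (1/√2)i|001⟩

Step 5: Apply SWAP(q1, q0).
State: -(1/√2)i|000⟩ + (1/√2)i|001⟩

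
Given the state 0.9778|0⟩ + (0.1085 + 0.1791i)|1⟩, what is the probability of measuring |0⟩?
0.9561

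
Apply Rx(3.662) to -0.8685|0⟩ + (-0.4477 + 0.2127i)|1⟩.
(0.429 + 0.4326i)|0⟩ + (0.1152 + 0.7845i)|1⟩

Rx(3.662) = [[cos(θ/2), −i·sin(θ/2)], [−i·sin(θ/2), cos(θ/2)]]; θ = 3.662, cos(θ/2) ≈ -0.257277, sin(θ/2) ≈ 0.966338.
With a = amp(|0⟩) = -0.8685 and b = amp(|1⟩) = (-0.4477 + 0.2127i):
new amp(|0⟩) = (-0.257277)·a + (-0.966338i)·b = (0.429 + 0.4326i)
new amp(|1⟩) = (-0.966338i)·a + (-0.257277)·b = (0.1152 + 0.7845i)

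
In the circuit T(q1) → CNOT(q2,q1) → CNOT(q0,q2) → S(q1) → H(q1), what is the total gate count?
5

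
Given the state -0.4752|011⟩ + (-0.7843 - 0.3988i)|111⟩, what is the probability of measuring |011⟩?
0.2258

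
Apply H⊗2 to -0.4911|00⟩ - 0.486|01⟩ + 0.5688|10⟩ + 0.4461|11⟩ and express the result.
0.0189|00⟩ + 0.0588|01⟩ - 0.996|10⟩ - 0.0639|11⟩

H⊗2 gives amp(|y⟩) = (1/2) Σ_x (−1)^(x·y) amp(|x⟩), where x·y is the number of positions in which both x and y have a 1.
|00⟩: (-0.4911 - 0.486 + 0.5688 + 0.4461)/2 = 0.0189
|01⟩: (-0.4911 + 0.486 + 0.5688 - 0.4461)/2 = 0.0588
|10⟩: (-0.4911 - 0.486 - 0.5688 - 0.4461)/2 = -0.996
|11⟩: (-0.4911 + 0.486 - 0.5688 + 0.4461)/2 = -0.0639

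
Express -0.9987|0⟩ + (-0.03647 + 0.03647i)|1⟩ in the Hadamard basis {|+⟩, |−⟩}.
(-0.732 + 0.02579i)|+⟩ + (-0.6804 - 0.02579i)|−⟩

With |ψ⟩ = α|0⟩ + β|1⟩, the Hadamard-basis coefficients are ⟨+|ψ⟩ = (α + β)/√2 and ⟨−|ψ⟩ = (α − β)/√2.
Here α = -0.9987, β = (-0.03647 + 0.03647i): (α + β)/√2 = (-0.732 + 0.02579i), (α − β)/√2 = (-0.6804 - 0.02579i).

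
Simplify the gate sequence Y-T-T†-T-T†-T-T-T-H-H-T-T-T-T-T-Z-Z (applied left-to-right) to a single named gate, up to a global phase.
Y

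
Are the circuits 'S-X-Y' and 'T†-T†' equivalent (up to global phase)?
Yes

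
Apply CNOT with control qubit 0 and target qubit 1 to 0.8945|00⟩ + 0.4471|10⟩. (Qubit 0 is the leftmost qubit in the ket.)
0.8945|00⟩ + 0.4471|11⟩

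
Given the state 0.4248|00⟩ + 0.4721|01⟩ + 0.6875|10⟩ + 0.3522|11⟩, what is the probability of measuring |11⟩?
0.124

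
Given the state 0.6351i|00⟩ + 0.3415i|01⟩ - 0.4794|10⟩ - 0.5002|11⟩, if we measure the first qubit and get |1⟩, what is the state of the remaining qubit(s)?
-0.6919|0⟩ - 0.722|1⟩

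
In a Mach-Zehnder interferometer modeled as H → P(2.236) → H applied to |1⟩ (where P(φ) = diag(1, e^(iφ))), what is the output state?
(0.8086 - 0.3934i)|0⟩ + (0.1914 + 0.3934i)|1⟩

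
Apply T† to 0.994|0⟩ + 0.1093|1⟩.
0.994|0⟩ + (0.07729 - 0.07729i)|1⟩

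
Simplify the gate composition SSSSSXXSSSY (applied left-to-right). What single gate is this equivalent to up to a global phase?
Y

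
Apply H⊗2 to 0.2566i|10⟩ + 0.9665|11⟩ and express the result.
(0.4833 + 0.1283i)|00⟩ + (-0.4833 + 0.1283i)|01⟩ + (-0.4833 - 0.1283i)|10⟩ + (0.4833 - 0.1283i)|11⟩

H⊗2 gives amp(|y⟩) = (1/2) Σ_x (−1)^(x·y) amp(|x⟩), where x·y is the number of positions in which both x and y have a 1.
|00⟩: (0.2566i + 0.9665)/2 = (0.4833 + 0.1283i)
|01⟩: (0.2566i - 0.9665)/2 = (-0.4833 + 0.1283i)
|10⟩: (-0.2566i - 0.9665)/2 = (-0.4833 - 0.1283i)
|11⟩: (-0.2566i + 0.9665)/2 = (0.4833 - 0.1283i)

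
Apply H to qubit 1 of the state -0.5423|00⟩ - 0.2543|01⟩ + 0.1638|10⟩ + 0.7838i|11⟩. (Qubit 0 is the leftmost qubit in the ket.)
-0.5633|00⟩ - 0.2036|01⟩ + (0.1158 + 0.5542i)|10⟩ + (0.1158 - 0.5542i)|11⟩

H on qubit 1 mixes each pair of kets that differ only in qubit 1: amplitudes (a, b) of (|…0…⟩, |…1…⟩) become ((a + b)/√2, (a − b)/√2). Kets absent from the input have amplitude 0.
(|00⟩, |01⟩): (a, b) = (-0.5423, -0.2543) → (-0.5633, -0.2036)
(|10⟩, |11⟩): (a, b) = (0.1638, 0.7838i) → ((0.1158 + 0.5542i), (0.1158 - 0.5542i))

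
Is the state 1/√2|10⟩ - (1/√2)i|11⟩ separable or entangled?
Separable

Writing the state as a|00⟩ + b|01⟩ + c|10⟩ + d|11⟩, it is a product state iff ad − bc = 0.
Here (a, b, c, d) = (0, 0, 1/√2, -(1/√2)i): ad − bc = (0)(-(1/√2)i) − (0)(1/√2) = 0, so the state is separable.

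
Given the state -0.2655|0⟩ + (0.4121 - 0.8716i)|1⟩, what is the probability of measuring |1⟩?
0.9295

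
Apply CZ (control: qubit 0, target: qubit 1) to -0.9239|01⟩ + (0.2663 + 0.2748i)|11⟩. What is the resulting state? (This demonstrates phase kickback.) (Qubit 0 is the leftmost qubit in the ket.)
-0.9239|01⟩ + (-0.2663 - 0.2748i)|11⟩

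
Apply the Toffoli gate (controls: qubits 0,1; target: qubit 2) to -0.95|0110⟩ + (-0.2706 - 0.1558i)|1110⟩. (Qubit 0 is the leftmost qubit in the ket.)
-0.95|0110⟩ + (-0.2706 - 0.1558i)|1100⟩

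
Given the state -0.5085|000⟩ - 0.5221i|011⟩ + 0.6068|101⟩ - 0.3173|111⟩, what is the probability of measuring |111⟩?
0.1007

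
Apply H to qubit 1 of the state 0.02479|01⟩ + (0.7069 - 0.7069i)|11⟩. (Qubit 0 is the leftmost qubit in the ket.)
0.01753|00⟩ - 0.01753|01⟩ + (0.4999 - 0.4999i)|10⟩ + (-0.4999 + 0.4999i)|11⟩

H on qubit 1 mixes each pair of kets that differ only in qubit 1: amplitudes (a, b) of (|…0…⟩, |…1…⟩) become ((a + b)/√2, (a − b)/√2). Kets absent from the input have amplitude 0.
(|00⟩, |01⟩): (a, b) = (0, 0.02479) → (0.01753, -0.01753)
(|10⟩, |11⟩): (a, b) = (0, (0.7069 - 0.7069i)) → ((0.4999 - 0.4999i), (-0.4999 + 0.4999i))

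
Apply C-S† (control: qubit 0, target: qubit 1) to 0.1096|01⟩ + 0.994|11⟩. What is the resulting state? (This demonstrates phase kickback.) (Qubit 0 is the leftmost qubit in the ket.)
0.1096|01⟩ - 0.994i|11⟩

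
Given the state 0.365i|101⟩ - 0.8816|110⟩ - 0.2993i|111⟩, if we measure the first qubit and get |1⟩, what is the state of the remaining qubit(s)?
0.365i|01⟩ - 0.8816|10⟩ - 0.2993i|11⟩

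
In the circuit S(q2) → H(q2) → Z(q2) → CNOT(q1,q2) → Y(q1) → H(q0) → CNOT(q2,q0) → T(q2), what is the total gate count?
8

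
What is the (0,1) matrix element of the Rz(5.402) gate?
0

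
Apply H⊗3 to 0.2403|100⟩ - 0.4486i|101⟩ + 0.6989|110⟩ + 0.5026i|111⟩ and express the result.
(0.3321 + 0.01909i)|000⟩ + (0.3321 - 0.01909i)|001⟩ + (-0.1621 - 0.3363i)|010⟩ + (-0.1621 + 0.3363i)|011⟩ + (-0.3321 - 0.01909i)|100⟩ + (-0.3321 + 0.01909i)|101⟩ + (0.1621 + 0.3363i)|110⟩ + (0.1621 - 0.3363i)|111⟩

H⊗3 gives amp(|y⟩) = (1/2√2) Σ_x (−1)^(x·y) amp(|x⟩), where x·y is the number of positions in which both x and y have a 1.
|000⟩: (0.2403 - 0.4486i + 0.6989 + 0.5026i)/(2√2) = (0.3321 + 0.01909i)
|001⟩: (0.2403 + 0.4486i + 0.6989 - 0.5026i)/(2√2) = (0.3321 - 0.01909i)
|010⟩: (0.2403 - 0.4486i - 0.6989 - 0.5026i)/(2√2) = (-0.1621 - 0.3363i)
|011⟩: (0.2403 + 0.4486i - 0.6989 + 0.5026i)/(2√2) = (-0.1621 + 0.3363i)
|100⟩: (-0.2403 + 0.4486i - 0.6989 - 0.5026i)/(2√2) = (-0.3321 - 0.01909i)
|101⟩: (-0.2403 - 0.4486i - 0.6989 + 0.5026i)/(2√2) = (-0.3321 + 0.01909i)
|110⟩: (-0.2403 + 0.4486i + 0.6989 + 0.5026i)/(2√2) = (0.1621 + 0.3363i)
|111⟩: (-0.2403 - 0.4486i + 0.6989 - 0.5026i)/(2√2) = (0.1621 - 0.3363i)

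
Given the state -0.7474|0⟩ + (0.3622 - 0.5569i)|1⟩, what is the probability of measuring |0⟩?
0.5586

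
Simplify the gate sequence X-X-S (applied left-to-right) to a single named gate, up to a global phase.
S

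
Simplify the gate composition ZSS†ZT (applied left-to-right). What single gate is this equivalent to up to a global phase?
T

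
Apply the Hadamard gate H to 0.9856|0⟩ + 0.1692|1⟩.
0.8166|0⟩ + 0.5773|1⟩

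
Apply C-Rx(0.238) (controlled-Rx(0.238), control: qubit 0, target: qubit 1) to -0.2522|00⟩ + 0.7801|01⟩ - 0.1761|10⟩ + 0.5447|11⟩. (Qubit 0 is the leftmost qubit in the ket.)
-0.2522|00⟩ + 0.7801|01⟩ + (-0.1749 - 0.06467i)|10⟩ + (0.5408 + 0.02091i)|11⟩

C-Rx(0.238) leaves the control-|0⟩ kets |00⟩, |01⟩ unchanged and applies Rx(0.238) to qubit 1 on the control-|1⟩ pair (|10⟩, |11⟩).
Rx(0.238) = [[cos(θ/2), −i·sin(θ/2)], [−i·sin(θ/2), cos(θ/2)]]; θ = 0.238, cos(θ/2) ≈ 0.992928, sin(θ/2) ≈ 0.118719.
With a = amp(|10⟩) = -0.1761 and b = amp(|11⟩) = 0.5447:
new amp(|10⟩) = (0.992928)·a + (-0.118719i)·b = (-0.1749 - 0.06467i)
new amp(|11⟩) = (-0.118719i)·a + (0.992928)·b = (0.5408 + 0.02091i)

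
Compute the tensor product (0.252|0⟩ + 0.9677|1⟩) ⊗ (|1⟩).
0.252|01⟩ + 0.9677|11⟩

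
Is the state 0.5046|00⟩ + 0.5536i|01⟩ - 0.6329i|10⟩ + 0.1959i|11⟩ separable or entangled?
Entangled

Writing the state as a|00⟩ + b|01⟩ + c|10⟩ + d|11⟩, it is a product state iff ad − bc = 0.
Here (a, b, c, d) = (0.5046, 0.5536i, -0.6329i, 0.1959i): ad − bc = (0.5046)(0.1959i) − (0.5536i)(-0.6329i) = (-0.3504 + 0.09885i) ≠ 0, so the state is entangled.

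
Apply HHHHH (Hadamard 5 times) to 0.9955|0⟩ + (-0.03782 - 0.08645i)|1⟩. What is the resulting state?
(0.6772 - 0.06113i)|0⟩ + (0.7307 + 0.06113i)|1⟩

H² = I, so H^5 = H: a single Hadamard. With (a, b) = (0.9955, (-0.03782 - 0.08645i)), H gives ((a + b)/√2, (a − b)/√2) = ((0.6772 - 0.06113i), (0.7307 + 0.06113i)).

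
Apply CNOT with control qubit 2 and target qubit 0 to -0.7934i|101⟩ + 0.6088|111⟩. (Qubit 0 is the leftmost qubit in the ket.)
-0.7934i|001⟩ + 0.6088|011⟩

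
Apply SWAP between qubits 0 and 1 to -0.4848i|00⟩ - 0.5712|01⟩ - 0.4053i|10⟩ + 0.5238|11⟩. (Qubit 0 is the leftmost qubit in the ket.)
-0.4848i|00⟩ - 0.4053i|01⟩ - 0.5712|10⟩ + 0.5238|11⟩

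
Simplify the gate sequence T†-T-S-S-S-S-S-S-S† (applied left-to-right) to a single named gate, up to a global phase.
S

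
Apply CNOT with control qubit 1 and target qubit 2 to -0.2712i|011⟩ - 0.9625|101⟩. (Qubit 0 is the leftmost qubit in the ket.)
-0.2712i|010⟩ - 0.9625|101⟩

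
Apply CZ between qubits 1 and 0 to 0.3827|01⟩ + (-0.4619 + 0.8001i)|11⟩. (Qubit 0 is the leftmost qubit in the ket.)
0.3827|01⟩ + (0.4619 - 0.8001i)|11⟩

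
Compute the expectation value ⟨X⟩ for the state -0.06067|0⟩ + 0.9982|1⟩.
-0.1211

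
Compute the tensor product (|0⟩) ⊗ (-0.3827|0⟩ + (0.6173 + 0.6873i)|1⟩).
-0.3827|00⟩ + (0.6173 + 0.6873i)|01⟩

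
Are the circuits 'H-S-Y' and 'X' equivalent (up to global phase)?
No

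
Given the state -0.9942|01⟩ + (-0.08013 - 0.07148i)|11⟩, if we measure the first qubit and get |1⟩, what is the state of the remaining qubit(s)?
(-0.7462 - 0.6657i)|1⟩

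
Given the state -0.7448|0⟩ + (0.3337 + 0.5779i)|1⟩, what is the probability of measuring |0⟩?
0.5547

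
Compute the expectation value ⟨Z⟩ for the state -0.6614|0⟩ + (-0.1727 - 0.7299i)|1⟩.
-0.1251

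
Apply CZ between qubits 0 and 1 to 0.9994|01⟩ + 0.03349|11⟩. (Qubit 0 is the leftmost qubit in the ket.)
0.9994|01⟩ - 0.03349|11⟩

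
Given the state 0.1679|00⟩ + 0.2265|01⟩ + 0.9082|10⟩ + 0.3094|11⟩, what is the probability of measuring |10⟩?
0.8248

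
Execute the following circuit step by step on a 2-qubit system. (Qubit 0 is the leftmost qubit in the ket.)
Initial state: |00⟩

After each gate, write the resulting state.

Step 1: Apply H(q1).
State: 1/√2|00⟩ + 1/√2|01⟩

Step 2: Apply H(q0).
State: 1/2|00⟩ + 1/2|01⟩ + 1/2|10⟩ + 1/2|11⟩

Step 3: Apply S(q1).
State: 1/2|00⟩ + (1/2)i|01⟩ + 1/2|10⟩ + (1/2)i|11⟩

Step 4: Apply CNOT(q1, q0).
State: 1/2|00⟩ + (1/2)i|01⟩ + 1/2|10⟩ + (1/2)i|11⟩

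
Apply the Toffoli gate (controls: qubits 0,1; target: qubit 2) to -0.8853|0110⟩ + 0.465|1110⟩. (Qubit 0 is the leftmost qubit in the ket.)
-0.8853|0110⟩ + 0.465|1100⟩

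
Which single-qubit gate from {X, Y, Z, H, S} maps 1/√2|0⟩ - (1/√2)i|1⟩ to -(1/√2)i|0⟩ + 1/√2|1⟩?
X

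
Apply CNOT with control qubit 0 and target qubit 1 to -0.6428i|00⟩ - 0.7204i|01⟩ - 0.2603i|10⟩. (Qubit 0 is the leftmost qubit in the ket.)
-0.6428i|00⟩ - 0.7204i|01⟩ - 0.2603i|11⟩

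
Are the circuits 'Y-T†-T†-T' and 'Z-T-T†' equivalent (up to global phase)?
No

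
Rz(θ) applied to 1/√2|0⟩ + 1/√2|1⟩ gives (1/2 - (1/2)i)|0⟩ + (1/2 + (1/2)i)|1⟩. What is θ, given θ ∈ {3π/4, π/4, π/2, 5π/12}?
π/2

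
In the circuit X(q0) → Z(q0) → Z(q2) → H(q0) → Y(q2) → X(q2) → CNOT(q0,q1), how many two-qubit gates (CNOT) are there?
1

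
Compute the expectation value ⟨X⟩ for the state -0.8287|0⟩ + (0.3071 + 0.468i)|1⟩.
-0.509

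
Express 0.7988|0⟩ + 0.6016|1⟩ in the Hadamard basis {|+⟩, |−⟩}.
0.9902|+⟩ + 0.1394|−⟩

With |ψ⟩ = α|0⟩ + β|1⟩, the Hadamard-basis coefficients are ⟨+|ψ⟩ = (α + β)/√2 and ⟨−|ψ⟩ = (α − β)/√2.
Here α = 0.7988, β = 0.6016: (α + β)/√2 = 0.9902, (α − β)/√2 = 0.1394.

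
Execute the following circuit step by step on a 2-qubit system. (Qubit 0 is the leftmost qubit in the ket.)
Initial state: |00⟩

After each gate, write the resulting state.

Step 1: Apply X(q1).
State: |01⟩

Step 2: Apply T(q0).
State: |01⟩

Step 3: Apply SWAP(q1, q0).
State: |10⟩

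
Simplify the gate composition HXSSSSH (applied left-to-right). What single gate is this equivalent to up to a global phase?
Z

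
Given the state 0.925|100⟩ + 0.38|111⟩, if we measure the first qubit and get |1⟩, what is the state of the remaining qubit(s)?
0.925|00⟩ + 0.38|11⟩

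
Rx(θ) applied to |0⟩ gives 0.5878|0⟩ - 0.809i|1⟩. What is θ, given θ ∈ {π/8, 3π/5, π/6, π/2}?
3π/5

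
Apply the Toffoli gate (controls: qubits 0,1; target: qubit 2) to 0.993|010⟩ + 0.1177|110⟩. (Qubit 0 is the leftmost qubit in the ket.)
0.993|010⟩ + 0.1177|111⟩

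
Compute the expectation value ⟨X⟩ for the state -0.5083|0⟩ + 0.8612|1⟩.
-0.8755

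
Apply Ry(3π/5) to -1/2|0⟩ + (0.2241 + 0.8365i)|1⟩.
(-0.4752 - 0.6767i)|0⟩ + (-0.2728 + 0.4917i)|1⟩

Ry(3π/5) = [[cos(θ/2), −sin(θ/2)], [sin(θ/2), cos(θ/2)]]; θ = 3π/5, cos(θ/2) ≈ 0.587785, sin(θ/2) ≈ 0.809017.
With a = amp(|0⟩) = -1/2 and b = amp(|1⟩) = (0.2241 + 0.8365i):
new amp(|0⟩) = (0.587785)·a + (-0.809017)·b = (-0.4752 - 0.6767i)
new amp(|1⟩) = (0.809017)·a + (0.587785)·b = (-0.2728 + 0.4917i)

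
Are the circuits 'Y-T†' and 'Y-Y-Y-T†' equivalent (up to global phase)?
Yes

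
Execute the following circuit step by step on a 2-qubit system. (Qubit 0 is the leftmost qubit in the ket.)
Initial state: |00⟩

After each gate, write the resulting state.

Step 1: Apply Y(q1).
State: i|01⟩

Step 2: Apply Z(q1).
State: -i|01⟩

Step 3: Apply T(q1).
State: (1/√2 - (1/√2)i)|01⟩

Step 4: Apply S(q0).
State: (1/√2 - (1/√2)i)|01⟩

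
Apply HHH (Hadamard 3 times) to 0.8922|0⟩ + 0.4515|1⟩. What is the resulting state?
0.9501|0⟩ + 0.3116|1⟩

H² = I, so H^3 = H: a single Hadamard. With (a, b) = (0.8922, 0.4515), H gives ((a + b)/√2, (a − b)/√2) = (0.9501, 0.3116).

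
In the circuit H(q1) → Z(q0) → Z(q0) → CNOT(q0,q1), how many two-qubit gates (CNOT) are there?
1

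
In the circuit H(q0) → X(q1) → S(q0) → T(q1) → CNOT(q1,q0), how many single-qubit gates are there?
4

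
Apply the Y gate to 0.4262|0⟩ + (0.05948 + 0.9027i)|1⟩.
(0.9027 - 0.05948i)|0⟩ + 0.4262i|1⟩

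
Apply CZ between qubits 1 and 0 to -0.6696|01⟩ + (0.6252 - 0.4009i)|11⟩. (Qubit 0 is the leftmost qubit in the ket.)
-0.6696|01⟩ + (-0.6252 + 0.4009i)|11⟩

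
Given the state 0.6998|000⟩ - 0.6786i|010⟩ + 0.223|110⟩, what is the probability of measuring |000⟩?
0.4897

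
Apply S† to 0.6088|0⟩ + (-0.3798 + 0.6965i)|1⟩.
0.6088|0⟩ + (0.6965 + 0.3798i)|1⟩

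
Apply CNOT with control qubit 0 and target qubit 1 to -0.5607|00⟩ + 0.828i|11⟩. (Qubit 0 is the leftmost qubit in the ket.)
-0.5607|00⟩ + 0.828i|10⟩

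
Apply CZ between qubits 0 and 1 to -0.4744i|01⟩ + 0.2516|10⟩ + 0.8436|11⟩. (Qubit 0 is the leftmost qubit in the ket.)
-0.4744i|01⟩ + 0.2516|10⟩ - 0.8436|11⟩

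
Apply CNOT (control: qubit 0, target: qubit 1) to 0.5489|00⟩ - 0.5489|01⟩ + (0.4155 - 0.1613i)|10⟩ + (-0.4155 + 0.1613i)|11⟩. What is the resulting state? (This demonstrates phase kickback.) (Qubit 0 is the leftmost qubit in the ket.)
0.5489|00⟩ - 0.5489|01⟩ + (-0.4155 + 0.1613i)|10⟩ + (0.4155 - 0.1613i)|11⟩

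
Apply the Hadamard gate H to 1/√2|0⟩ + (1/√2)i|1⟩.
(1/2 + (1/2)i)|0⟩ + (1/2 - (1/2)i)|1⟩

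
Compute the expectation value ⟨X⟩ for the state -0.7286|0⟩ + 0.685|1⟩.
-0.9982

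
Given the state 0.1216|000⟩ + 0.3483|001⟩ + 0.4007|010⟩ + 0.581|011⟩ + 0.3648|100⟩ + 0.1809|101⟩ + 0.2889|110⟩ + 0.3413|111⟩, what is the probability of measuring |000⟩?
0.01479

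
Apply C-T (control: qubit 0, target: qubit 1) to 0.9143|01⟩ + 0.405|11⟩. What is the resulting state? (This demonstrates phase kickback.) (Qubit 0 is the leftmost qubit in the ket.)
0.9143|01⟩ + (0.2864 + 0.2864i)|11⟩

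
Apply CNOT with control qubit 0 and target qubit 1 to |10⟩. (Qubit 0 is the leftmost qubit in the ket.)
|11⟩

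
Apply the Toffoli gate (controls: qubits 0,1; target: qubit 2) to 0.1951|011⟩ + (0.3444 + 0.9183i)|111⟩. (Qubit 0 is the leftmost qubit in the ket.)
0.1951|011⟩ + (0.3444 + 0.9183i)|110⟩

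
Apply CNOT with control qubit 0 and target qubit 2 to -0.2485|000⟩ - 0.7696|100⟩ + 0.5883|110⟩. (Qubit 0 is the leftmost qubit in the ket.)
-0.2485|000⟩ - 0.7696|101⟩ + 0.5883|111⟩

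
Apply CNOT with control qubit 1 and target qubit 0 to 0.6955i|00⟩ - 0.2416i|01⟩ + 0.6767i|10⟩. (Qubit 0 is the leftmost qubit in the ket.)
0.6955i|00⟩ + 0.6767i|10⟩ - 0.2416i|11⟩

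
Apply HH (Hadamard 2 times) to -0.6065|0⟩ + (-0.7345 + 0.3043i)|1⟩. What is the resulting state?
-0.6065|0⟩ + (-0.7345 + 0.3043i)|1⟩

H² = I, so an even number of Hadamards cancels: H^2 = I and the state is unchanged.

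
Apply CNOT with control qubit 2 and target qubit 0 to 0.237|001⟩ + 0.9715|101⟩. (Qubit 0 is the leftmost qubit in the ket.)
0.9715|001⟩ + 0.237|101⟩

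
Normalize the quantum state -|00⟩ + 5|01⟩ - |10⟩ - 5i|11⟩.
-0.1387|00⟩ + 0.6934|01⟩ - 0.1387|10⟩ - 0.6934i|11⟩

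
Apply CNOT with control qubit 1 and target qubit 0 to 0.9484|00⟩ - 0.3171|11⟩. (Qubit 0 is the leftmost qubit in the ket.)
0.9484|00⟩ - 0.3171|01⟩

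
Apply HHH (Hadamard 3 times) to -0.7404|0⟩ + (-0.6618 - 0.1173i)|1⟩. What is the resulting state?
(-0.9915 - 0.08294i)|0⟩ + (-0.05558 + 0.08294i)|1⟩

H² = I, so H^3 = H: a single Hadamard. With (a, b) = (-0.7404, (-0.6618 - 0.1173i)), H gives ((a + b)/√2, (a − b)/√2) = ((-0.9915 - 0.08294i), (-0.05558 + 0.08294i)).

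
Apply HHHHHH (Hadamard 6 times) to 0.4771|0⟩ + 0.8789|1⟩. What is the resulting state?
0.4771|0⟩ + 0.8789|1⟩

H² = I, so an even number of Hadamards cancels: H^6 = I and the state is unchanged.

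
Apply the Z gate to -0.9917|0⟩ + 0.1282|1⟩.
-0.9917|0⟩ - 0.1282|1⟩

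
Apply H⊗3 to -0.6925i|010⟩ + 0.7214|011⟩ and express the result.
(0.2551 - 0.2448i)|000⟩ + (-0.2551 - 0.2448i)|001⟩ + (-0.2551 + 0.2448i)|010⟩ + (0.2551 + 0.2448i)|011⟩ + (0.2551 - 0.2448i)|100⟩ + (-0.2551 - 0.2448i)|101⟩ + (-0.2551 + 0.2448i)|110⟩ + (0.2551 + 0.2448i)|111⟩

H⊗3 gives amp(|y⟩) = (1/2√2) Σ_x (−1)^(x·y) amp(|x⟩), where x·y is the number of positions in which both x and y have a 1.
|000⟩: (-0.6925i + 0.7214)/(2√2) = (0.2551 - 0.2448i)
|001⟩: (-0.6925i - 0.7214)/(2√2) = (-0.2551 - 0.2448i)
|010⟩: (0.6925i - 0.7214)/(2√2) = (-0.2551 + 0.2448i)
|011⟩: (0.6925i + 0.7214)/(2√2) = (0.2551 + 0.2448i)
|100⟩: (-0.6925i + 0.7214)/(2√2) = (0.2551 - 0.2448i)
|101⟩: (-0.6925i - 0.7214)/(2√2) = (-0.2551 - 0.2448i)
|110⟩: (0.6925i - 0.7214)/(2√2) = (-0.2551 + 0.2448i)
|111⟩: (0.6925i + 0.7214)/(2√2) = (0.2551 + 0.2448i)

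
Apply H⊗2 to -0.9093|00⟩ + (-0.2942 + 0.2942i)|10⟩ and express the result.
(-0.6018 + 0.1471i)|00⟩ + (-0.6018 + 0.1471i)|01⟩ + (-0.3076 - 0.1471i)|10⟩ + (-0.3076 - 0.1471i)|11⟩

H⊗2 gives amp(|y⟩) = (1/2) Σ_x (−1)^(x·y) amp(|x⟩), where x·y is the number of positions in which both x and y have a 1.
|00⟩: (-0.9093 + (-0.2942 + 0.2942i))/2 = (-0.6018 + 0.1471i)
|01⟩: (-0.9093 + (-0.2942 + 0.2942i))/2 = (-0.6018 + 0.1471i)
|10⟩: (-0.9093 - (-0.2942 + 0.2942i))/2 = (-0.3076 - 0.1471i)
|11⟩: (-0.9093 - (-0.2942 + 0.2942i))/2 = (-0.3076 - 0.1471i)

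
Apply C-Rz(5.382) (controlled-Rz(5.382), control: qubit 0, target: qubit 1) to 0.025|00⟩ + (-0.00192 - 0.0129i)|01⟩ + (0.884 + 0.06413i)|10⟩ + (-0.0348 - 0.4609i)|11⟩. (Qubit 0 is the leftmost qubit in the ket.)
0.025|00⟩ + (-0.00192 - 0.0129i)|01⟩ + (-0.7678 - 0.4427i)|10⟩ + (0.232 + 0.3997i)|11⟩

C-Rz(5.382) leaves the control-|0⟩ kets |00⟩, |01⟩ unchanged and applies Rz(5.382) to qubit 1 on the control-|1⟩ pair (|10⟩, |11⟩).
Rz(5.382) = [[e^(−iθ/2), 0], [0, e^(iθ/2)]] with e^(±iθ/2) = cos(θ/2) ± i·sin(θ/2); θ = 5.382, cos(θ/2) ≈ -0.900189, sin(θ/2) ≈ 0.435499.
With a = amp(|10⟩) = (0.884 + 0.06413i) and b = amp(|11⟩) = (-0.0348 - 0.4609i):
new amp(|10⟩) = (-0.900189 - 0.435499i)·a = (-0.7678 - 0.4427i)
new amp(|11⟩) = (-0.900189 + 0.435499i)·b = (0.232 + 0.3997i)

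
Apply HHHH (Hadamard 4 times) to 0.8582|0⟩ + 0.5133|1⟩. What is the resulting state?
0.8582|0⟩ + 0.5133|1⟩

H² = I, so an even number of Hadamards cancels: H^4 = I and the state is unchanged.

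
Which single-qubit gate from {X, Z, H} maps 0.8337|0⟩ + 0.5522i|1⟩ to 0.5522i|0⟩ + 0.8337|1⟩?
X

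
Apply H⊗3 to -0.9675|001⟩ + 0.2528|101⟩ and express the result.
-0.2527|000⟩ + 0.2527|001⟩ - 0.2527|010⟩ + 0.2527|011⟩ - 0.4314|100⟩ + 0.4314|101⟩ - 0.4314|110⟩ + 0.4314|111⟩

H⊗3 gives amp(|y⟩) = (1/2√2) Σ_x (−1)^(x·y) amp(|x⟩), where x·y is the number of positions in which both x and y have a 1.
|000⟩: (-0.9675 + 0.2528)/(2√2) = -0.2527
|001⟩: (0.9675 - 0.2528)/(2√2) = 0.2527
|010⟩: (-0.9675 + 0.2528)/(2√2) = -0.2527
|011⟩: (0.9675 - 0.2528)/(2√2) = 0.2527
|100⟩: (-0.9675 - 0.2528)/(2√2) = -0.4314
|101⟩: (0.9675 + 0.2528)/(2√2) = 0.4314
|110⟩: (-0.9675 - 0.2528)/(2√2) = -0.4314
|111⟩: (0.9675 + 0.2528)/(2√2) = 0.4314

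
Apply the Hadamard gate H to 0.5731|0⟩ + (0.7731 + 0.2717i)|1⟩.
(0.9519 + 0.1921i)|0⟩ + (-0.1414 - 0.1921i)|1⟩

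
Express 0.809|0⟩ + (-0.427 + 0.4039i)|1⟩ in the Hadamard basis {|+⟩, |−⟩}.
(0.2701 + 0.2856i)|+⟩ + (0.874 - 0.2856i)|−⟩

With |ψ⟩ = α|0⟩ + β|1⟩, the Hadamard-basis coefficients are ⟨+|ψ⟩ = (α + β)/√2 and ⟨−|ψ⟩ = (α − β)/√2.
Here α = 0.809, β = (-0.427 + 0.4039i): (α + β)/√2 = (0.2701 + 0.2856i), (α − β)/√2 = (0.874 - 0.2856i).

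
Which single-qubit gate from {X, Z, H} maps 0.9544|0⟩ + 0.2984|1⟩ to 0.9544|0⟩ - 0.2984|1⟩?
Z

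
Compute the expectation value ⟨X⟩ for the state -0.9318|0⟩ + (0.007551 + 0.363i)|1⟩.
-0.01407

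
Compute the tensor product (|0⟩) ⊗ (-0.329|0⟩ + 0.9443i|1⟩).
-0.329|00⟩ + 0.9443i|01⟩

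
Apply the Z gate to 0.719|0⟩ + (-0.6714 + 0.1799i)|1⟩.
0.719|0⟩ + (0.6714 - 0.1799i)|1⟩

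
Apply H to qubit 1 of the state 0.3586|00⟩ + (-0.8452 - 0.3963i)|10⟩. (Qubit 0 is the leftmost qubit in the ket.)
0.2536|00⟩ + 0.2536|01⟩ + (-0.5976 - 0.2802i)|10⟩ + (-0.5976 - 0.2802i)|11⟩

H on qubit 1 mixes each pair of kets that differ only in qubit 1: amplitudes (a, b) of (|…0…⟩, |…1…⟩) become ((a + b)/√2, (a − b)/√2). Kets absent from the input have amplitude 0.
(|00⟩, |01⟩): (a, b) = (0.3586, 0) → (0.2536, 0.2536)
(|10⟩, |11⟩): (a, b) = ((-0.8452 - 0.3963i), 0) → ((-0.5976 - 0.2802i), (-0.5976 - 0.2802i))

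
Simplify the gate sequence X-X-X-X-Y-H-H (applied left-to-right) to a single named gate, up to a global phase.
Y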